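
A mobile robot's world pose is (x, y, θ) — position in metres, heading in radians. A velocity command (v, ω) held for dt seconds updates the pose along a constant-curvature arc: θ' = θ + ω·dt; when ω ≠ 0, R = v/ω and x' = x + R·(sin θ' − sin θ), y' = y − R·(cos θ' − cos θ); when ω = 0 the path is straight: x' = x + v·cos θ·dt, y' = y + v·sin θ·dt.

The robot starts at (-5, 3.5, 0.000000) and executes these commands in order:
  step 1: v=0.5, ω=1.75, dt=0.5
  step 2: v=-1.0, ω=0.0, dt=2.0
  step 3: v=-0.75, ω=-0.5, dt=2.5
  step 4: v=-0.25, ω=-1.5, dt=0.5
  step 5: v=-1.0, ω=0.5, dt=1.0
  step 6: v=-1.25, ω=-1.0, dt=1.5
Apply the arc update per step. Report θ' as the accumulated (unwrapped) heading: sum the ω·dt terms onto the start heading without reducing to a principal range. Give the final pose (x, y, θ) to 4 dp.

step 1: θ'=0.8750 (R=0.2857) → pose (-4.7807, 3.6026, 0.8750)
step 2: θ'=0.8750 (straight) → pose (-6.0627, 2.0675, 0.8750)
step 3: θ'=-0.3750 (R=1.5000) → pose (-7.7634, 1.6332, -0.3750)
step 4: θ'=-1.1250 (R=0.1667) → pose (-7.8528, 1.7164, -1.1250)
step 5: θ'=-0.6250 (R=-2.0000) → pose (-8.4871, 2.4760, -0.6250)
step 6: θ'=-2.1250 (R=1.2500) → pose (-8.8186, 4.1476, -2.1250)

(-8.8186, 4.1476, -2.1250)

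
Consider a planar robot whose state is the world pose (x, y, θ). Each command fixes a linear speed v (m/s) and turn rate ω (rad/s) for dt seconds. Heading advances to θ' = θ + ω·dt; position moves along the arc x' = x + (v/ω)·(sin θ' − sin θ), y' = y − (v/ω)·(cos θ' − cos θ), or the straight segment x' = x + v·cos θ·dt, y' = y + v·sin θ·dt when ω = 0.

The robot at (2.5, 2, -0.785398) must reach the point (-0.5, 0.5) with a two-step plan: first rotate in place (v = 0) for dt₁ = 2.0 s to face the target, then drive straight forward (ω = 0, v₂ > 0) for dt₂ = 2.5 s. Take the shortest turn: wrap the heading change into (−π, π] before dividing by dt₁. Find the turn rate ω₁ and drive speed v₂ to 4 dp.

heading to target = atan2(0.5−2, -0.5−2.5) = -2.6779
Δθ = wrap(-2.6779 − -0.7854) = -1.8925; ω₁ = Δθ/dt₁ = -0.9463
distance = √((-0.5−2.5)² + (0.5−2)²) = 3.3541; v₂ = distance/dt₂ = 1.3416

ω₁ = -0.9463, v₂ = 1.3416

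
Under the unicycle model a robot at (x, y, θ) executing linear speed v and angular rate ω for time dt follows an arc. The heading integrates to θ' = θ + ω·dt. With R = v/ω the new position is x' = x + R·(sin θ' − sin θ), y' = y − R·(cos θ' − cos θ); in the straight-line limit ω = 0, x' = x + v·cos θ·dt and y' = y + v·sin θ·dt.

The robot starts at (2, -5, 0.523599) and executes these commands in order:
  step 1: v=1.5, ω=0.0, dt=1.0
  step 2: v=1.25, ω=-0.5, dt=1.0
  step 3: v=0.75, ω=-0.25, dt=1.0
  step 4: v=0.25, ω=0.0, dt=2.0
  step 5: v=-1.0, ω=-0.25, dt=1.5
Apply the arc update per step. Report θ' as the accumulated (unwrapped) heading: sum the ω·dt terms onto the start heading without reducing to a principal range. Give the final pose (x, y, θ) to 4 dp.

step 1: θ'=0.5236 (straight) → pose (3.2990, -4.2500, 0.5236)
step 2: θ'=0.0236 (R=-2.5000) → pose (4.4900, -3.9158, 0.0236)
step 3: θ'=-0.2264 (R=-3.0000) → pose (5.2343, -3.9915, -0.2264)
step 4: θ'=-0.2264 (straight) → pose (5.7215, -4.1037, -0.2264)
step 5: θ'=-0.6014 (R=4.0000) → pose (4.3562, -3.5040, -0.6014)

(4.3562, -3.5040, -0.6014)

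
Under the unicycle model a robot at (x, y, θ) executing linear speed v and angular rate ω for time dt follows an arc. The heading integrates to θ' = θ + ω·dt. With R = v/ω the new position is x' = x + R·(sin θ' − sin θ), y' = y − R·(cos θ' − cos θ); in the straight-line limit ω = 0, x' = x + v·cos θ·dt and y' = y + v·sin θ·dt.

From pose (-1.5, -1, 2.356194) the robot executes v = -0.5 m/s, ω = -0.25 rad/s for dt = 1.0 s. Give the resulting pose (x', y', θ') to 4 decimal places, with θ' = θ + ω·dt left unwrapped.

θ' = 2.3562 + -0.25·1.0 = 2.1062
R = v/ω = -0.5/-0.25 = 2.0000
x' = -1.5 + 2.0000·(sin 2.1062 − sin 2.3562) = -1.1941
y' = -1 − 2.0000·(cos 2.1062 − cos 2.3562) = -1.3938

(-1.1941, -1.3938, 2.1062)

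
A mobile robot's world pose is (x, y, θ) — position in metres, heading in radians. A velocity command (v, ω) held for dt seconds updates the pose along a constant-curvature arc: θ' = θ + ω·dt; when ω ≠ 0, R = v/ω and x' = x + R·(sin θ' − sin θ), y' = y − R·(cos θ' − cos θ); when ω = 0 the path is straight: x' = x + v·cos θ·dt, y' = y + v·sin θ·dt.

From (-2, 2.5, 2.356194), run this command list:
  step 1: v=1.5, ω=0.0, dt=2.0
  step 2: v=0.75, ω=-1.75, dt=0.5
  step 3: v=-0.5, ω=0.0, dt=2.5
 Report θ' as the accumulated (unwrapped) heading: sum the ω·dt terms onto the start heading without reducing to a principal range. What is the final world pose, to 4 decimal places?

step 1: θ'=2.3562 (straight) → pose (-4.1213, 4.6213, 2.3562)
step 2: θ'=1.4812 (R=-0.4286) → pose (-4.2451, 4.9627, 1.4812)
step 3: θ'=1.4812 (straight) → pose (-4.3570, 3.7177, 1.4812)

(-4.3570, 3.7177, 1.4812)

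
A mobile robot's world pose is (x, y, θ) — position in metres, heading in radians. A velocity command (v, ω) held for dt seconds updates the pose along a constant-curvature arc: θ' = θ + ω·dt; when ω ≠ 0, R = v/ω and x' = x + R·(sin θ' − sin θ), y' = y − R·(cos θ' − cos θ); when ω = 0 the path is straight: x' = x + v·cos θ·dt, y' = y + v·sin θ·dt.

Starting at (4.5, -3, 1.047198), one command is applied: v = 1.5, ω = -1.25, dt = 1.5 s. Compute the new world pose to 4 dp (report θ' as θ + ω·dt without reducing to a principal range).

(6.4230, -2.7882, -0.8278)

θ' = 1.0472 + -1.25·1.5 = -0.8278
R = v/ω = 1.5/-1.25 = -1.2000
x' = 4.5 + -1.2000·(sin -0.8278 − sin 1.0472) = 6.4230
y' = -3 − -1.2000·(cos -0.8278 − cos 1.0472) = -2.7882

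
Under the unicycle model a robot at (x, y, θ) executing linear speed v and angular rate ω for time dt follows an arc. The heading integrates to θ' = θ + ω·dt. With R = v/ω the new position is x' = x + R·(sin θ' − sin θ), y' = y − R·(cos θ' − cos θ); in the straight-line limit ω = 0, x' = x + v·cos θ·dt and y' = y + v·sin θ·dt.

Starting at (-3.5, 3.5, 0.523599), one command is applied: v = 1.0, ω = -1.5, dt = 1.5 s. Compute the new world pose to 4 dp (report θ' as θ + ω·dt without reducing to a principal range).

(-2.5081, 2.8193, -1.7264)

θ' = 0.5236 + -1.5·1.5 = -1.7264
R = v/ω = 1.0/-1.5 = -0.6667
x' = -3.5 + -0.6667·(sin -1.7264 − sin 0.5236) = -2.5081
y' = 3.5 − -0.6667·(cos -1.7264 − cos 0.5236) = 2.8193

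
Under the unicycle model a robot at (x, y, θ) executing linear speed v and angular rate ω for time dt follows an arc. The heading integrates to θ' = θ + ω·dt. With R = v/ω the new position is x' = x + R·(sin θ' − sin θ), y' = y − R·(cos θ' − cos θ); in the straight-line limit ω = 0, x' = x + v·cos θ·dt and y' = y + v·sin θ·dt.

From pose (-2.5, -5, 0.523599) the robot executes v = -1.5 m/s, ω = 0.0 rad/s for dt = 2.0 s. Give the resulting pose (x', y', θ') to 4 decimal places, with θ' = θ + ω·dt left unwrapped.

(-5.0981, -6.5000, 0.5236)

θ' = 0.5236 + 0.0·2.0 = 0.5236
ω = 0 → straight: x' = -2.5 + -1.5·cos(0.5236)·2.0 = -5.0981
y' = -5 + -1.5·sin(0.5236)·2.0 = -6.5000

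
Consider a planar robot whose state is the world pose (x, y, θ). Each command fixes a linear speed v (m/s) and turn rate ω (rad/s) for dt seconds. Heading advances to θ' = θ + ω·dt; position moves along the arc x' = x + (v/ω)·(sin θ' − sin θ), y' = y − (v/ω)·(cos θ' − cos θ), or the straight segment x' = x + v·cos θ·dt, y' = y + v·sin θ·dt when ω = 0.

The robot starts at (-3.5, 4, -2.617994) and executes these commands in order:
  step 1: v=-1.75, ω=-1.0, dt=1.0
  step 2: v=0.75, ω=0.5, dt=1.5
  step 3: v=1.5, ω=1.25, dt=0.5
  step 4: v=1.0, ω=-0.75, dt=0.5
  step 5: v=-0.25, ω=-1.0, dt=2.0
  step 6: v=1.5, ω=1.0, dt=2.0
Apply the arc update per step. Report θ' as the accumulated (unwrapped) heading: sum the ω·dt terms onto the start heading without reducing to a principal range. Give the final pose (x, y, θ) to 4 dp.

step 1: θ'=-3.6180 (R=1.7500) → pose (-1.8225, 4.0396, -3.6180)
step 2: θ'=-2.8680 (R=1.5000) → pose (-2.9157, 4.1508, -2.8680)
step 3: θ'=-2.2430 (R=1.2000) → pose (-3.5304, 3.7427, -2.2430)
step 4: θ'=-2.6180 (R=-1.3333) → pose (-3.9070, 3.4183, -2.6180)
step 5: θ'=-4.6180 (R=0.2500) → pose (-3.5331, 3.2253, -4.6180)
step 6: θ'=-2.6180 (R=1.5000) → pose (-5.7764, 4.3830, -2.6180)

(-5.7764, 4.3830, -2.6180)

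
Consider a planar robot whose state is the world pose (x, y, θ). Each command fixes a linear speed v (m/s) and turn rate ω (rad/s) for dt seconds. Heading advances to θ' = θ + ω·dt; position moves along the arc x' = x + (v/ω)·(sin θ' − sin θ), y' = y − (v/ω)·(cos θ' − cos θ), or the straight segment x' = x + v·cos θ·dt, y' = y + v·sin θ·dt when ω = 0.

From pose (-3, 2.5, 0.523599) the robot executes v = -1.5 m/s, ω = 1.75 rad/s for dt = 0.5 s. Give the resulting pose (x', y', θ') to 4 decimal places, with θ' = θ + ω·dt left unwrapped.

(-3.4159, 1.9046, 1.3986)

θ' = 0.5236 + 1.75·0.5 = 1.3986
R = v/ω = -1.5/1.75 = -0.8571
x' = -3 + -0.8571·(sin 1.3986 − sin 0.5236) = -3.4159
y' = 2.5 − -0.8571·(cos 1.3986 − cos 0.5236) = 1.9046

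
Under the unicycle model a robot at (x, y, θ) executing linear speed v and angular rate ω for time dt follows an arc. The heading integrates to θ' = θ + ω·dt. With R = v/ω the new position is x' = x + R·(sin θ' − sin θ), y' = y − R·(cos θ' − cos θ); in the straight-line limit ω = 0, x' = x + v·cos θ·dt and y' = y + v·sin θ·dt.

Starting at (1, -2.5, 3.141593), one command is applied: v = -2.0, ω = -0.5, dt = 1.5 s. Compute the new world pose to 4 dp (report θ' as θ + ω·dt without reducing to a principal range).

θ' = 3.1416 + -0.5·1.5 = 2.3916
R = v/ω = -2.0/-0.5 = 4.0000
x' = 1 + 4.0000·(sin 2.3916 − sin 3.1416) = 3.7266
y' = -2.5 − 4.0000·(cos 2.3916 − cos 3.1416) = -3.5732

(3.7266, -3.5732, 2.3916)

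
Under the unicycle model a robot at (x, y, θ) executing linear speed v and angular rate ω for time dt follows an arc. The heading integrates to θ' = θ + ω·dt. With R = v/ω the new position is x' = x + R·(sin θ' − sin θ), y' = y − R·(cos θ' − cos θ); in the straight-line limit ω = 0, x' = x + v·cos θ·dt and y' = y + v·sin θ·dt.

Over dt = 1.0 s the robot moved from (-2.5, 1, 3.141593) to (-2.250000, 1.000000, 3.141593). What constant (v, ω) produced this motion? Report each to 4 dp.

v = -0.2500, ω = 0.0000

Δθ = 3.141593 − 3.141593 = 0.000000
ω = Δθ/dt = 0.000000/1.0 = 0.0000
ω = 0 → v = (Δx·cos θ + Δy·sin θ)/dt = -0.2500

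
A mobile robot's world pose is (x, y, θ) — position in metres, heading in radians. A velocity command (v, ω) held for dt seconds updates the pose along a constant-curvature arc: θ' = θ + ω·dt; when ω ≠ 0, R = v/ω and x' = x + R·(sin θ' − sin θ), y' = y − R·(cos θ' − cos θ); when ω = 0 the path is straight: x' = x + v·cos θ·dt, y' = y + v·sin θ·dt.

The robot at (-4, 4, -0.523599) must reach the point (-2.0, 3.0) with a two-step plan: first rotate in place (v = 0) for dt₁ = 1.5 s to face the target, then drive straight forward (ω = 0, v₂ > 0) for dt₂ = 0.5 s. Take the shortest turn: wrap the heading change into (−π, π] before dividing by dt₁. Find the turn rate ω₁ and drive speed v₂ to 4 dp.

heading to target = atan2(3−4, -2−-4) = -0.4636
Δθ = wrap(-0.4636 − -0.5236) = 0.0600; ω₁ = Δθ/dt₁ = 0.0400
distance = √((-2−-4)² + (3−4)²) = 2.2361; v₂ = distance/dt₂ = 4.4721

ω₁ = 0.0400, v₂ = 4.4721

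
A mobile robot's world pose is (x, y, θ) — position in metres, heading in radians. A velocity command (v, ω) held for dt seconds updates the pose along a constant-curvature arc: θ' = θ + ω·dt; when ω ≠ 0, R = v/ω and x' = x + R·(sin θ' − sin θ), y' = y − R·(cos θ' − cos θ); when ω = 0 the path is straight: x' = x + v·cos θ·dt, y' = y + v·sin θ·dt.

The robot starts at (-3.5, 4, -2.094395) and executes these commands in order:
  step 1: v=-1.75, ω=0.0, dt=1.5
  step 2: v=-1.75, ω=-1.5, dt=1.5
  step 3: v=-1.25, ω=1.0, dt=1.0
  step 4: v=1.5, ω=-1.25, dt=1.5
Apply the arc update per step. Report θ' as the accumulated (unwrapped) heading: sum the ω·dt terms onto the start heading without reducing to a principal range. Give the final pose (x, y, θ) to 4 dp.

step 1: θ'=-2.0944 (straight) → pose (-2.1875, 6.2733, -2.0944)
step 2: θ'=-4.3444 (R=1.1667) → pose (-0.0886, 6.1097, -4.3444)
step 3: θ'=-3.3444 (R=-1.2500) → pose (0.8260, 5.3350, -3.3444)
step 4: θ'=-5.2194 (R=-1.2000) → pose (0.0186, 7.0931, -5.2194)

(0.0186, 7.0931, -5.2194)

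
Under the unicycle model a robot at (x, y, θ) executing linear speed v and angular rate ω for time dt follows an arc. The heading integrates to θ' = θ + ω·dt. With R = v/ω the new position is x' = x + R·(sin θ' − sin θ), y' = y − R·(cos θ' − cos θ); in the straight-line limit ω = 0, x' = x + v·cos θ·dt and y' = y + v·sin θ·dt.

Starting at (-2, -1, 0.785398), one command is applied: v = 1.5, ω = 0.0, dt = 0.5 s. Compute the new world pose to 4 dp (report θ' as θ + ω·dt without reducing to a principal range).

(-1.4697, -0.4697, 0.7854)

θ' = 0.7854 + 0.0·0.5 = 0.7854
ω = 0 → straight: x' = -2 + 1.5·cos(0.7854)·0.5 = -1.4697
y' = -1 + 1.5·sin(0.7854)·0.5 = -0.4697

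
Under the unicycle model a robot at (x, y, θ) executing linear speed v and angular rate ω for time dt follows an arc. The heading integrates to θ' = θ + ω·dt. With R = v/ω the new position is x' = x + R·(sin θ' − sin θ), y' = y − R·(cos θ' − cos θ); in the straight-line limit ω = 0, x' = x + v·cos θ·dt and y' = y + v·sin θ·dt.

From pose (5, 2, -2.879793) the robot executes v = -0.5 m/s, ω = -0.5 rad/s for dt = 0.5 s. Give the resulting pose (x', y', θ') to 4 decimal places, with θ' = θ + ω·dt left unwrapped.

θ' = -2.8798 + -0.5·0.5 = -3.1298
R = v/ω = -0.5/-0.5 = 1.0000
x' = 5 + 1.0000·(sin -3.1298 − sin -2.8798) = 5.2470
y' = 2 − 1.0000·(cos -3.1298 − cos -2.8798) = 2.0340

(5.2470, 2.0340, -3.1298)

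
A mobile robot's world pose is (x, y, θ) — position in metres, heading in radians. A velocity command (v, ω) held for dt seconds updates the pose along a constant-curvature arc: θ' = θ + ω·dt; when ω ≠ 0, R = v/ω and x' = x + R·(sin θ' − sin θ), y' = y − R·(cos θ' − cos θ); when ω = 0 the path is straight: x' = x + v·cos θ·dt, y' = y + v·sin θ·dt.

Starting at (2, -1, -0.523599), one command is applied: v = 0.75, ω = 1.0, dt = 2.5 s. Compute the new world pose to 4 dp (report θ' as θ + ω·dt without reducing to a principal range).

(3.0641, -0.0546, 1.9764)

θ' = -0.5236 + 1.0·2.5 = 1.9764
R = v/ω = 0.75/1.0 = 0.7500
x' = 2 + 0.7500·(sin 1.9764 − sin -0.5236) = 3.0641
y' = -1 − 0.7500·(cos 1.9764 − cos -0.5236) = -0.0546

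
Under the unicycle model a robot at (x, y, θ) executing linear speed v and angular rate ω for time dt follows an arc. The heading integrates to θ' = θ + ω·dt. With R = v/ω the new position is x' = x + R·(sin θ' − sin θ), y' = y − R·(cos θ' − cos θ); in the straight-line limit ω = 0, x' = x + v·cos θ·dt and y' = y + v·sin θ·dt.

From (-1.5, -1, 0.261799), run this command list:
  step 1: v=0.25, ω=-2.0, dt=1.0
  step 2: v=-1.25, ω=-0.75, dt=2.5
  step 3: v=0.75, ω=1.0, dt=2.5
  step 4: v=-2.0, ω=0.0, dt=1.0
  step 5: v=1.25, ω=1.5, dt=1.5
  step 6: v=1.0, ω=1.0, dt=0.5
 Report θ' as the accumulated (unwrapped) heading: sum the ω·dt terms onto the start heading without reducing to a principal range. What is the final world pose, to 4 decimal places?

step 1: θ'=-1.7382 (R=-0.1250) → pose (-1.3444, -1.1416, -1.7382)
step 2: θ'=-3.6132 (R=1.6667) → pose (1.0562, 0.0655, -3.6132)
step 3: θ'=-1.1132 (R=0.7500) → pose (0.0426, -0.9340, -1.1132)
step 4: θ'=-1.1132 (straight) → pose (-0.8410, 0.8602, -1.1132)
step 5: θ'=1.1368 (R=0.8333) → pose (0.6627, 0.8780, 1.1368)
step 6: θ'=1.6368 (R=1.0000) → pose (0.7532, 1.3644, 1.6368)

(0.7532, 1.3644, 1.6368)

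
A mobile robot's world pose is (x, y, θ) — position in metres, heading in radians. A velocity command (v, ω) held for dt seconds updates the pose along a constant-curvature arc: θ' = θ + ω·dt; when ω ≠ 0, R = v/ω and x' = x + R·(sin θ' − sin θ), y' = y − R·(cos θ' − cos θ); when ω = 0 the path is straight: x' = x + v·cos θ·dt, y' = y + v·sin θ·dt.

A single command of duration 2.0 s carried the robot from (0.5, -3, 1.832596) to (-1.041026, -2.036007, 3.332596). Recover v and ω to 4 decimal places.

v = 1.0000, ω = 0.7500

Δθ = 3.332596 − 1.832596 = 1.500000
ω = Δθ/dt = 1.500000/2.0 = 0.7500
R = Δx/(sin θ' − sin θ) = 1.3333
v = R·ω = 1.3333·0.7500 = 1.0000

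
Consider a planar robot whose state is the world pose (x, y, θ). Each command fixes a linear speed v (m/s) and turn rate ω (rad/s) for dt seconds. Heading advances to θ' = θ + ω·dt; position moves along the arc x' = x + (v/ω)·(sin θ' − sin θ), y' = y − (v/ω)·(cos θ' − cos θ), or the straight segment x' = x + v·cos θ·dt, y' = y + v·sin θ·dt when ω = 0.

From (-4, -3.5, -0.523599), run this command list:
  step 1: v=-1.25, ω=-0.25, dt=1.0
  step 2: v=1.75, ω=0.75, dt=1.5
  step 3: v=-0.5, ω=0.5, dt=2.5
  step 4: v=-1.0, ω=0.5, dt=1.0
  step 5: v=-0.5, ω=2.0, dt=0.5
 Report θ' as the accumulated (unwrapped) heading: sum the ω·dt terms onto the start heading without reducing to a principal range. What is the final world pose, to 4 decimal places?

step 1: θ'=-0.7736 (R=5.0000) → pose (-4.9936, -2.7469, -0.7736)
step 2: θ'=0.3514 (R=2.3333) → pose (-2.5601, -3.2684, 0.3514)
step 3: θ'=1.6014 (R=-1.0000) → pose (-3.2154, -4.2378, 1.6014)
step 4: θ'=2.1014 (R=-2.0000) → pose (-2.9413, -5.1888, 2.1014)
step 5: θ'=3.1014 (R=-0.2500) → pose (-2.7357, -5.3120, 3.1014)

(-2.7357, -5.3120, 3.1014)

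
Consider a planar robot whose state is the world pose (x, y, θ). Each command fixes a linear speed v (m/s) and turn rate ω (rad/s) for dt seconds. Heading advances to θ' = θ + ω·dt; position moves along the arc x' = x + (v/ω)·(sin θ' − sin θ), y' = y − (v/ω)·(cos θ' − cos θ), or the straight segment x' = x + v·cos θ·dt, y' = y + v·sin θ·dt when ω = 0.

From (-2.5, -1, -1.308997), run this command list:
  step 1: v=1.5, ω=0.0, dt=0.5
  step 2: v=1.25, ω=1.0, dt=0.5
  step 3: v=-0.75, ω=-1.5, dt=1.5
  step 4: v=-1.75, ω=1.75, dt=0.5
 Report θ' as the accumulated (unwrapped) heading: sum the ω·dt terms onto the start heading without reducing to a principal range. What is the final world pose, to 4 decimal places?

step 1: θ'=-1.3090 (straight) → pose (-2.3059, -1.7244, -1.3090)
step 2: θ'=-0.8090 (R=1.2500) → pose (-2.0030, -2.2637, -0.8090)
step 3: θ'=-3.0590 (R=0.5000) → pose (-1.6824, -1.4203, -3.0590)
step 4: θ'=-2.1840 (R=-1.0000) → pose (-0.9471, -0.9992, -2.1840)

(-0.9471, -0.9992, -2.1840)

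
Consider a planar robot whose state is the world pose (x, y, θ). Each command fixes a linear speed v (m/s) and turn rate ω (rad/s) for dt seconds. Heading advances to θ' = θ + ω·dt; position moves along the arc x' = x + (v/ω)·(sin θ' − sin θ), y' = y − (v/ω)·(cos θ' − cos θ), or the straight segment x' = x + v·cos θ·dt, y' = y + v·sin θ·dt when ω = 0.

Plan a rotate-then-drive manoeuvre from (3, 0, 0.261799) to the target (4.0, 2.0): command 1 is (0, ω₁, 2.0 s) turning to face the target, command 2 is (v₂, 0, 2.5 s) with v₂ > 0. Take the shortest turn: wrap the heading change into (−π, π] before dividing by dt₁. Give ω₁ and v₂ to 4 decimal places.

heading to target = atan2(2−0, 4−3) = 1.1071
Δθ = wrap(1.1071 − 0.2618) = 0.8453; ω₁ = Δθ/dt₁ = 0.4227
distance = √((4−3)² + (2−0)²) = 2.2361; v₂ = distance/dt₂ = 0.8944

ω₁ = 0.4227, v₂ = 0.8944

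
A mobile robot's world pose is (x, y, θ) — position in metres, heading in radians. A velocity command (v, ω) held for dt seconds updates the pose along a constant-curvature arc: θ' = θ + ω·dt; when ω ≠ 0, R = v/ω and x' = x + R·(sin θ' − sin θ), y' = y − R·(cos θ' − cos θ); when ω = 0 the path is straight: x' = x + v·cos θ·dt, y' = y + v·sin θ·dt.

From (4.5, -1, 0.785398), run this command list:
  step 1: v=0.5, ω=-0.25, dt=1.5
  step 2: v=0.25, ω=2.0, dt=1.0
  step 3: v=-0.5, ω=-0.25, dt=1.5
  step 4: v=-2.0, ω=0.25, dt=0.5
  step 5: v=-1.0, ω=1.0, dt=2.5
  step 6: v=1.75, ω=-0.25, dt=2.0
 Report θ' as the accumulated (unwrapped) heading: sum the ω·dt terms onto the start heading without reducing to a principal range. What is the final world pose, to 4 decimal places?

(6.9047, -4.6318, 4.1604)

step 1: θ'=0.4104 (R=-2.0000) → pose (5.1163, -0.5803, 0.4104)
step 2: θ'=2.4104 (R=0.1250) → pose (5.1499, -0.3726, 2.4104)
step 3: θ'=2.0354 (R=2.0000) → pose (5.6023, -0.9652, 2.0354)
step 4: θ'=2.1604 (R=-8.0000) → pose (6.1050, -1.8289, 2.1604)
step 5: θ'=4.6604 (R=-1.0000) → pose (7.9349, -1.3249, 4.6604)
step 6: θ'=4.1604 (R=-7.0000) → pose (6.9047, -4.6318, 4.1604)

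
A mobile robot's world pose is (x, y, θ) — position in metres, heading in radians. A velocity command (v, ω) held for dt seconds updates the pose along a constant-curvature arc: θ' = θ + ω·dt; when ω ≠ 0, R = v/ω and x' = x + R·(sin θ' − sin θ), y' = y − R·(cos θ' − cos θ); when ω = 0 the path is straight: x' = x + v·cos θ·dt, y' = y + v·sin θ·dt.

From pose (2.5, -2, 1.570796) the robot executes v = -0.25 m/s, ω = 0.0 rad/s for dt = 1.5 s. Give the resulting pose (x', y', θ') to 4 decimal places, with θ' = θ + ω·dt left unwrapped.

(2.5000, -2.3750, 1.5708)

θ' = 1.5708 + 0.0·1.5 = 1.5708
ω = 0 → straight: x' = 2.5 + -0.25·cos(1.5708)·1.5 = 2.5000
y' = -2 + -0.25·sin(1.5708)·1.5 = -2.3750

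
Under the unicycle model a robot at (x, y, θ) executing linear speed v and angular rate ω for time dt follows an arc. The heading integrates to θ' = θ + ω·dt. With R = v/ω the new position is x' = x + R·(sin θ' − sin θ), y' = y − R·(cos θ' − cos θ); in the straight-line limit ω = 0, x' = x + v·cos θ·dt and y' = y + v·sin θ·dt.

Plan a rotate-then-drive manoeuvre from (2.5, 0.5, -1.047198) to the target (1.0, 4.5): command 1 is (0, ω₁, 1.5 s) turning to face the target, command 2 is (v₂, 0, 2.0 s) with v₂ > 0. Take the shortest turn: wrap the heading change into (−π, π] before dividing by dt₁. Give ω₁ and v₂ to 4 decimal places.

ω₁ = 1.9845, v₂ = 2.1360

heading to target = atan2(4.5−0.5, 1−2.5) = 1.9296
Δθ = wrap(1.9296 − -1.0472) = 2.9768; ω₁ = Δθ/dt₁ = 1.9845
distance = √((1−2.5)² + (4.5−0.5)²) = 4.2720; v₂ = distance/dt₂ = 2.1360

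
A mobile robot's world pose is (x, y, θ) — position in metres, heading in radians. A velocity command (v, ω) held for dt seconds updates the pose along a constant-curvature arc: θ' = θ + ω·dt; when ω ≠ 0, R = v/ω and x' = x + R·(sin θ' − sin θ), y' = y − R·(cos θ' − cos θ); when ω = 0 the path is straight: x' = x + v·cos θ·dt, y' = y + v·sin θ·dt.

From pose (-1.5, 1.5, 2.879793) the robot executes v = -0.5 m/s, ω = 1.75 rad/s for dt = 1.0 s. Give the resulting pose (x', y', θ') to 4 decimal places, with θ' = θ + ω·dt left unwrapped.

θ' = 2.8798 + 1.75·1.0 = 4.6298
R = v/ω = -0.5/1.75 = -0.2857
x' = -1.5 + -0.2857·(sin 4.6298 − sin 2.8798) = -1.1413
y' = 1.5 − -0.2857·(cos 4.6298 − cos 2.8798) = 1.7524

(-1.1413, 1.7524, 4.6298)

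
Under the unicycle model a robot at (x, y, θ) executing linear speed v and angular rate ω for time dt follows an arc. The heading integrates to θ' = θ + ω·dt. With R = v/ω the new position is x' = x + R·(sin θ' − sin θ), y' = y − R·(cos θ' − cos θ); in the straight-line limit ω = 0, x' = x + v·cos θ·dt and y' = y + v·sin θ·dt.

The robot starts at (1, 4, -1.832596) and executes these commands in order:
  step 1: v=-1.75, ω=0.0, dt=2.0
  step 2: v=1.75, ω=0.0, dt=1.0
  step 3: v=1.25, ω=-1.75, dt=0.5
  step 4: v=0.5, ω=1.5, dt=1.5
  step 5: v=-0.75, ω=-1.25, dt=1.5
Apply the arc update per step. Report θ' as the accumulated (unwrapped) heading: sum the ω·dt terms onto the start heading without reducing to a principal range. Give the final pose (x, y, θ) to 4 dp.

(0.8872, 5.5781, -2.3326)

step 1: θ'=-1.8326 (straight) → pose (1.9059, 7.3807, -1.8326)
step 2: θ'=-1.8326 (straight) → pose (1.4529, 5.6904, -1.8326)
step 3: θ'=-2.7076 (R=-0.7143) → pose (1.0633, 5.2272, -2.7076)
step 4: θ'=-0.4576 (R=0.3333) → pose (1.0562, 4.6257, -0.4576)
step 5: θ'=-2.3326 (R=0.6000) → pose (0.8872, 5.5781, -2.3326)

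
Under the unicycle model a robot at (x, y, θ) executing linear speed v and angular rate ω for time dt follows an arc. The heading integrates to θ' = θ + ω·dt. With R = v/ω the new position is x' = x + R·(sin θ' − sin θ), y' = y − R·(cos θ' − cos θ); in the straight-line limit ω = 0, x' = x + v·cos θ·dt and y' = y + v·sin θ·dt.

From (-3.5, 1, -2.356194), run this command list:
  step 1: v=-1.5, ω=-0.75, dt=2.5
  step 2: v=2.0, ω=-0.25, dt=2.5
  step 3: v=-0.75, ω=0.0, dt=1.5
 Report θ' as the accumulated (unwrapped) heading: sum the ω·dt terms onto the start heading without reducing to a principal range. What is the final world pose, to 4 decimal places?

(-1.3000, 4.2473, -4.8562)

step 1: θ'=-4.2312 (R=2.0000) → pose (-0.3129, 0.5115, -4.2312)
step 2: θ'=-4.8562 (R=-8.0000) → pose (-1.1388, 5.3607, -4.8562)
step 3: θ'=-4.8562 (straight) → pose (-1.3000, 4.2473, -4.8562)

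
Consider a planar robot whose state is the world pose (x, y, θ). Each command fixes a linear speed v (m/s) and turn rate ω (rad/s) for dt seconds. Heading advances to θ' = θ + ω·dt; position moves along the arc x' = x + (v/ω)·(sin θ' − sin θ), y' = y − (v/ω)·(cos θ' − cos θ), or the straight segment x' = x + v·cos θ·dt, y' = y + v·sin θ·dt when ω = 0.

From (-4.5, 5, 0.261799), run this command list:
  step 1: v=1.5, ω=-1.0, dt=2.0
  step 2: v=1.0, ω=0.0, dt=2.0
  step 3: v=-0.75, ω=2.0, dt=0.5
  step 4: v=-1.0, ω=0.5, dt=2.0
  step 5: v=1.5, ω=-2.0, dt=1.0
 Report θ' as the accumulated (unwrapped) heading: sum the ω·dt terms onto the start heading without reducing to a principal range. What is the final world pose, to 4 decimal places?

step 1: θ'=-1.7382 (R=-1.5000) → pose (-2.6327, 3.3012, -1.7382)
step 2: θ'=-1.7382 (straight) → pose (-2.9660, 1.3291, -1.7382)
step 3: θ'=-0.7382 (R=-0.3750) → pose (-3.0834, 1.6690, -0.7382)
step 4: θ'=0.2618 (R=-2.0000) → pose (-4.9469, 2.1215, 0.2618)
step 5: θ'=-1.7382 (R=-0.7500) → pose (-4.0133, 1.2721, -1.7382)

(-4.0133, 1.2721, -1.7382)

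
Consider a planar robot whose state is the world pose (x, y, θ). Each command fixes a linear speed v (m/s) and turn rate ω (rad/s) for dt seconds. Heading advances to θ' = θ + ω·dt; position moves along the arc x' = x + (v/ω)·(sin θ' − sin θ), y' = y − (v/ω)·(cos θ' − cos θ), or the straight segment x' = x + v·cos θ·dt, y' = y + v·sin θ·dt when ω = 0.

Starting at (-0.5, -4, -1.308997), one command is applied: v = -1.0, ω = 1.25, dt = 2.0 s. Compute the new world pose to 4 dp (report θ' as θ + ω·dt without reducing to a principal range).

θ' = -1.3090 + 1.25·2.0 = 1.1910
R = v/ω = -1.0/1.25 = -0.8000
x' = -0.5 + -0.8000·(sin 1.1910 − sin -1.3090) = -2.0157
y' = -4 − -0.8000·(cos 1.1910 − cos -1.3090) = -3.9105

(-2.0157, -3.9105, 1.1910)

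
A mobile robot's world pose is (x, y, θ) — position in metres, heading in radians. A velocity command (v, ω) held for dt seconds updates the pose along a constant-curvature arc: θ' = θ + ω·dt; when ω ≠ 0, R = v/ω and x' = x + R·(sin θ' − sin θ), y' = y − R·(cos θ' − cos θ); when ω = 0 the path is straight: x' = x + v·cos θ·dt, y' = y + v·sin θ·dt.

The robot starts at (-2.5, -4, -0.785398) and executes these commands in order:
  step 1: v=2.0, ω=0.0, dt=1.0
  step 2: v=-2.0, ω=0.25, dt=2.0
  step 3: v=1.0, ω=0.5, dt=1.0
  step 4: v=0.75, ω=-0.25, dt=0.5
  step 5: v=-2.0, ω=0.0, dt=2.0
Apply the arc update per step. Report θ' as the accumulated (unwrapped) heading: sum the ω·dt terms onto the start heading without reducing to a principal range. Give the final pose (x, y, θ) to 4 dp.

step 1: θ'=-0.7854 (straight) → pose (-1.0858, -5.4142, -0.7854)
step 2: θ'=-0.2854 (R=-8.0000) → pose (-4.4903, -3.3947, -0.2854)
step 3: θ'=0.2146 (R=2.0000) → pose (-3.5013, -3.4297, 0.2146)
step 4: θ'=0.0896 (R=-3.0000) → pose (-3.1309, -3.3729, 0.0896)
step 5: θ'=0.0896 (straight) → pose (-7.1149, -3.7308, 0.0896)

(-7.1149, -3.7308, 0.0896)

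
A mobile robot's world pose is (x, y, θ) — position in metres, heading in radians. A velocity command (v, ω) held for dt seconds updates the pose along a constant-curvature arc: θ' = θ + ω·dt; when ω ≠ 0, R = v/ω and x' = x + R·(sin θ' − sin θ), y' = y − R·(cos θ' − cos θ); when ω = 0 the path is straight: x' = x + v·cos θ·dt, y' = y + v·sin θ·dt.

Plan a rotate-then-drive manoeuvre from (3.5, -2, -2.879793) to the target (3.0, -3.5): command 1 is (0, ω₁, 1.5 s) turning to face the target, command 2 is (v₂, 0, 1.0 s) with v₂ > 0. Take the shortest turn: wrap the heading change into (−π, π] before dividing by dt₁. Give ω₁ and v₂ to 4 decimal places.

ω₁ = 0.6582, v₂ = 1.5811

heading to target = atan2(-3.5−-2, 3−3.5) = -1.8925
Δθ = wrap(-1.8925 − -2.8798) = 0.9872; ω₁ = Δθ/dt₁ = 0.6582
distance = √((3−3.5)² + (-3.5−-2)²) = 1.5811; v₂ = distance/dt₂ = 1.5811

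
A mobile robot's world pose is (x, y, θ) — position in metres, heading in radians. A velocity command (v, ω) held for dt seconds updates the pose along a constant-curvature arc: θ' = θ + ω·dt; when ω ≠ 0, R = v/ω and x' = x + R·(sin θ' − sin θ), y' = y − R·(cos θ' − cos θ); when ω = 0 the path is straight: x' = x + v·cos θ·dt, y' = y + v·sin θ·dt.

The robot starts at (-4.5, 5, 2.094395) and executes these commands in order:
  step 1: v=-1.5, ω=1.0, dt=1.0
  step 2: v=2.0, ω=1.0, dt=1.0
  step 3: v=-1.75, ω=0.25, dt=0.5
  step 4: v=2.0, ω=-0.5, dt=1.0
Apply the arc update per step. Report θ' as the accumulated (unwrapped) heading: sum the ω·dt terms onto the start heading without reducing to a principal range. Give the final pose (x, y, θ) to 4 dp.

(-5.8740, 2.6981, 3.7194)

step 1: θ'=3.0944 (R=-1.5000) → pose (-3.2717, 4.2517, 3.0944)
step 2: θ'=4.0944 (R=2.0000) → pose (-4.9962, 3.4127, 4.0944)
step 3: θ'=4.2194 (R=-7.0000) → pose (-4.5350, 4.1557, 4.2194)
step 4: θ'=3.7194 (R=-4.0000) → pose (-5.8740, 2.6981, 3.7194)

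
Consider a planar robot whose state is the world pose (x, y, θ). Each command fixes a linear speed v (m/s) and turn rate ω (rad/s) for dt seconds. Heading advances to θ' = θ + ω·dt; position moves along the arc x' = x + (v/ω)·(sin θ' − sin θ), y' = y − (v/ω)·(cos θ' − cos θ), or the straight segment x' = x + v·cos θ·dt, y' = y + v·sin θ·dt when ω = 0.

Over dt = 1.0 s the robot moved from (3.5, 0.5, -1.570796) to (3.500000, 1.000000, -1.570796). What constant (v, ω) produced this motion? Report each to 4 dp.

Δθ = -1.570796 − -1.570796 = 0.000000
ω = Δθ/dt = 0.000000/1.0 = 0.0000
ω = 0 → v = (Δx·cos θ + Δy·sin θ)/dt = -0.5000

v = -0.5000, ω = 0.0000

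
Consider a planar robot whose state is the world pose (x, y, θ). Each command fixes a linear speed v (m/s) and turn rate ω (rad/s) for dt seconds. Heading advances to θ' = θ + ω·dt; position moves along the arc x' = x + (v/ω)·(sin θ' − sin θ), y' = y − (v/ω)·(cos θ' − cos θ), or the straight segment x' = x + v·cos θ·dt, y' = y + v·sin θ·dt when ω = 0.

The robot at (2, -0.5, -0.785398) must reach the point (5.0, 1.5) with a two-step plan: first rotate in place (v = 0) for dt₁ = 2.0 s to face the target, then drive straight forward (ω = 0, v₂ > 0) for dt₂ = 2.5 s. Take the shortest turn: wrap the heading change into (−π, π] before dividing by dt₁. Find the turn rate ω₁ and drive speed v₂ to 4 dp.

ω₁ = 0.6867, v₂ = 1.4422

heading to target = atan2(1.5−-0.5, 5−2) = 0.5880
Δθ = wrap(0.5880 − -0.7854) = 1.3734; ω₁ = Δθ/dt₁ = 0.6867
distance = √((5−2)² + (1.5−-0.5)²) = 3.6056; v₂ = distance/dt₂ = 1.4422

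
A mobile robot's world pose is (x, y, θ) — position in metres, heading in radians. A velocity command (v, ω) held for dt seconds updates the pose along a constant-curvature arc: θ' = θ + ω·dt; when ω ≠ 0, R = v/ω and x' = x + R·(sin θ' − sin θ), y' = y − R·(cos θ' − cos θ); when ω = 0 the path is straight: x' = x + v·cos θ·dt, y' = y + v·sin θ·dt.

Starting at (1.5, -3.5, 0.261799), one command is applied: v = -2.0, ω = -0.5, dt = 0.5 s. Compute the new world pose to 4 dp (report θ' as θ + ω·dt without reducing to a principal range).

θ' = 0.2618 + -0.5·0.5 = 0.0118
R = v/ω = -2.0/-0.5 = 4.0000
x' = 1.5 + 4.0000·(sin 0.0118 − sin 0.2618) = 0.5119
y' = -3.5 − 4.0000·(cos 0.0118 − cos 0.2618) = -3.6360

(0.5119, -3.6360, 0.0118)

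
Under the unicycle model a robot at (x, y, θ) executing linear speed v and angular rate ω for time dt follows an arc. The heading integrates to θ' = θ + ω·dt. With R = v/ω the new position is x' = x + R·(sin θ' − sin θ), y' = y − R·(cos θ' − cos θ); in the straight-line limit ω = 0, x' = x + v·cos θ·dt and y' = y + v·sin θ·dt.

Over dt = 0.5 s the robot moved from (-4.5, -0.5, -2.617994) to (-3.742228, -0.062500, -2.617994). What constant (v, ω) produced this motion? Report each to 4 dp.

v = -1.7500, ω = 0.0000

Δθ = -2.617994 − -2.617994 = 0.000000
ω = Δθ/dt = 0.000000/0.5 = 0.0000
ω = 0 → v = (Δx·cos θ + Δy·sin θ)/dt = -1.7500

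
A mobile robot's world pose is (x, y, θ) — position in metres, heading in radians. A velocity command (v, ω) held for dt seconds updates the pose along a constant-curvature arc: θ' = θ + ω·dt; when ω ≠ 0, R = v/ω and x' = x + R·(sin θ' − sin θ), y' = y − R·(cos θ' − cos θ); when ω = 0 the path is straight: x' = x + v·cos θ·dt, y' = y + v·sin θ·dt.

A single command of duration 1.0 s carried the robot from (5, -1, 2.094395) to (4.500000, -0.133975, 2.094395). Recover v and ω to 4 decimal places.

v = 1.0000, ω = 0.0000

Δθ = 2.094395 − 2.094395 = 0.000000
ω = Δθ/dt = 0.000000/1.0 = 0.0000
ω = 0 → v = (Δx·cos θ + Δy·sin θ)/dt = 1.0000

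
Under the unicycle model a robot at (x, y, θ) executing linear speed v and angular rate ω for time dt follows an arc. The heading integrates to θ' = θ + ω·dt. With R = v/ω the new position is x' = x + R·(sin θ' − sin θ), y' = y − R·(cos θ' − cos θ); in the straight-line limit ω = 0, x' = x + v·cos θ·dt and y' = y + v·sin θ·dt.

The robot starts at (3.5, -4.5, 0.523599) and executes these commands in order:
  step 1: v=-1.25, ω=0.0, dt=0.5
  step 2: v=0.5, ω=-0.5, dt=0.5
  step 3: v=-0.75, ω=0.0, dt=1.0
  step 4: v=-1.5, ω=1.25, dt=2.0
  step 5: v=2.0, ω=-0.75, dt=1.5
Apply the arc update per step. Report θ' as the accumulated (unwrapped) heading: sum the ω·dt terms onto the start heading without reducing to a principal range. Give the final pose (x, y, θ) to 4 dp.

step 1: θ'=0.5236 (straight) → pose (2.9587, -4.8125, 0.5236)
step 2: θ'=0.2736 (R=-1.0000) → pose (3.1885, -4.7157, 0.2736)
step 3: θ'=0.2736 (straight) → pose (2.4664, -4.9184, 0.2736)
step 4: θ'=2.7736 (R=-1.2000) → pose (2.3590, -7.1934, 2.7736)
step 5: θ'=1.6486 (R=-2.6667) → pose (0.6597, -4.9125, 1.6486)

(0.6597, -4.9125, 1.6486)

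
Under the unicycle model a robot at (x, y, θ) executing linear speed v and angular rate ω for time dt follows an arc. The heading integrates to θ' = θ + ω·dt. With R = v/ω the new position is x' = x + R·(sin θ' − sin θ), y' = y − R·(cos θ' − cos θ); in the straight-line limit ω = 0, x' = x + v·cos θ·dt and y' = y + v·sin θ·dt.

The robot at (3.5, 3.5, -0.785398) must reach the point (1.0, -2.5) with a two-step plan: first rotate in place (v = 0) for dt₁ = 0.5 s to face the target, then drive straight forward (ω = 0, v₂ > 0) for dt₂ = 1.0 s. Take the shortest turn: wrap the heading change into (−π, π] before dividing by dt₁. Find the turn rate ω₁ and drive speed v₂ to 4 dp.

ω₁ = -2.3604, v₂ = 6.5000

heading to target = atan2(-2.5−3.5, 1−3.5) = -1.9656
Δθ = wrap(-1.9656 − -0.7854) = -1.1802; ω₁ = Δθ/dt₁ = -2.3604
distance = √((1−3.5)² + (-2.5−3.5)²) = 6.5000; v₂ = distance/dt₂ = 6.5000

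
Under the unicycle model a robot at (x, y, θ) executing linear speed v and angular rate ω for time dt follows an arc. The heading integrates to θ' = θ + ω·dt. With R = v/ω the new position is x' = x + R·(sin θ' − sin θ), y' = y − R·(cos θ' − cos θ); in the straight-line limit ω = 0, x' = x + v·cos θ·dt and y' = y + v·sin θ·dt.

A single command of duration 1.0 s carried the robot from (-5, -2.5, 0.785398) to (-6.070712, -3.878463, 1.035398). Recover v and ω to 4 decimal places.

v = -1.7500, ω = 0.2500

Δθ = 1.035398 − 0.785398 = 0.250000
ω = Δθ/dt = 0.250000/1.0 = 0.2500
R = −Δy/(cos θ' − cos θ) = -7.0000
v = R·ω = -7.0000·0.2500 = -1.7500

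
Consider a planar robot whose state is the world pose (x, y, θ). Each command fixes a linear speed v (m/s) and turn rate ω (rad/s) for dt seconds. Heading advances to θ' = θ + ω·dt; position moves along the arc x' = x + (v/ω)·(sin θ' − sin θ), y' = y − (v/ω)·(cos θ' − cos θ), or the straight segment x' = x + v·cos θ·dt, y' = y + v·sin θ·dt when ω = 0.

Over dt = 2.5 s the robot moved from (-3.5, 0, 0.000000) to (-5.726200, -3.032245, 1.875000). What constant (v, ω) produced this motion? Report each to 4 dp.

Δθ = 1.875000 − 0.000000 = 1.875000
ω = Δθ/dt = 1.875000/2.5 = 0.7500
R = −Δy/(cos θ' − cos θ) = -2.3333
v = R·ω = -2.3333·0.7500 = -1.7500

v = -1.7500, ω = 0.7500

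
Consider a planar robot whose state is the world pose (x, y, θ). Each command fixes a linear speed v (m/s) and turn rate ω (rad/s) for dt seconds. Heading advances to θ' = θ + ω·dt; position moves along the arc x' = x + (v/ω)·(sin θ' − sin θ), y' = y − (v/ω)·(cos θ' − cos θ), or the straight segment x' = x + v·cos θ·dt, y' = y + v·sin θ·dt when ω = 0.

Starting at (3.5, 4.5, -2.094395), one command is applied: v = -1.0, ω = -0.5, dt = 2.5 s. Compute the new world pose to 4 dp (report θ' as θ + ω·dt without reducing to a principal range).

θ' = -2.0944 + -0.5·2.5 = -3.3444
R = v/ω = -1.0/-0.5 = 2.0000
x' = 3.5 + 2.0000·(sin -3.3444 − sin -2.0944) = 5.6349
y' = 4.5 − 2.0000·(cos -3.3444 − cos -2.0944) = 5.4590

(5.6349, 5.4590, -3.3444)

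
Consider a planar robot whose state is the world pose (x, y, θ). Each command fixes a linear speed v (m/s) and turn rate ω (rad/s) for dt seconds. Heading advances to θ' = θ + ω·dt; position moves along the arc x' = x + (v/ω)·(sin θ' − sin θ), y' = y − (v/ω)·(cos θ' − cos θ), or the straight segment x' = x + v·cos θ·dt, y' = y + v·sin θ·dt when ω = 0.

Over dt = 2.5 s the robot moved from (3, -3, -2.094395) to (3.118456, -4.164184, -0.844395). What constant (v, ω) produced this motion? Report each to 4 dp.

v = 0.5000, ω = 0.5000

Δθ = -0.844395 − -2.094395 = 1.250000
ω = Δθ/dt = 1.250000/2.5 = 0.5000
R = −Δy/(cos θ' − cos θ) = 1.0000
v = R·ω = 1.0000·0.5000 = 0.5000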